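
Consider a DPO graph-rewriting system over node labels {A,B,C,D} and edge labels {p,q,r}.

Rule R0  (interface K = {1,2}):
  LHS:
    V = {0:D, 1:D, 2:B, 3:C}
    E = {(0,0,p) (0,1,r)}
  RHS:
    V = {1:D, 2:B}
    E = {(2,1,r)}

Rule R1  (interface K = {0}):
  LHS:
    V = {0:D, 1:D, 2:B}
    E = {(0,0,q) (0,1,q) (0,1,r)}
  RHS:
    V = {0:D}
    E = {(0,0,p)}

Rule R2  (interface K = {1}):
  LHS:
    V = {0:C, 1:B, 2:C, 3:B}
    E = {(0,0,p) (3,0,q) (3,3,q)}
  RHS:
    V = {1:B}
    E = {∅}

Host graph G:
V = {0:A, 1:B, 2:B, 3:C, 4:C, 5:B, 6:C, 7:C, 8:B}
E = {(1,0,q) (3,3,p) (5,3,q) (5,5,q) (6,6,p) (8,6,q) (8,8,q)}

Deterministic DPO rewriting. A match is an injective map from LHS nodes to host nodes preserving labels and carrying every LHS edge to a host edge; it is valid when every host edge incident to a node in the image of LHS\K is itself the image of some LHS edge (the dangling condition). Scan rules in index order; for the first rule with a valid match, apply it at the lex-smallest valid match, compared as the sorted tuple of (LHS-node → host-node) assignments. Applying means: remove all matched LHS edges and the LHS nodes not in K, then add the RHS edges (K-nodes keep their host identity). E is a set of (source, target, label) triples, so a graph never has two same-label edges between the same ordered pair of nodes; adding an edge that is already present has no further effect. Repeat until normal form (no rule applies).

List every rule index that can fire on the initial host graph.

R0: no valid match — LHS pattern not found
R1: no valid match — LHS pattern not found
R2: 12 valid matches — {0↦3, 1↦1, 2↦4, 3↦5}, {0↦3, 1↦1, 2↦7, 3↦5}, {0↦3, 1↦2, 2↦4, 3↦5} (+9 more)

Answer: [R2]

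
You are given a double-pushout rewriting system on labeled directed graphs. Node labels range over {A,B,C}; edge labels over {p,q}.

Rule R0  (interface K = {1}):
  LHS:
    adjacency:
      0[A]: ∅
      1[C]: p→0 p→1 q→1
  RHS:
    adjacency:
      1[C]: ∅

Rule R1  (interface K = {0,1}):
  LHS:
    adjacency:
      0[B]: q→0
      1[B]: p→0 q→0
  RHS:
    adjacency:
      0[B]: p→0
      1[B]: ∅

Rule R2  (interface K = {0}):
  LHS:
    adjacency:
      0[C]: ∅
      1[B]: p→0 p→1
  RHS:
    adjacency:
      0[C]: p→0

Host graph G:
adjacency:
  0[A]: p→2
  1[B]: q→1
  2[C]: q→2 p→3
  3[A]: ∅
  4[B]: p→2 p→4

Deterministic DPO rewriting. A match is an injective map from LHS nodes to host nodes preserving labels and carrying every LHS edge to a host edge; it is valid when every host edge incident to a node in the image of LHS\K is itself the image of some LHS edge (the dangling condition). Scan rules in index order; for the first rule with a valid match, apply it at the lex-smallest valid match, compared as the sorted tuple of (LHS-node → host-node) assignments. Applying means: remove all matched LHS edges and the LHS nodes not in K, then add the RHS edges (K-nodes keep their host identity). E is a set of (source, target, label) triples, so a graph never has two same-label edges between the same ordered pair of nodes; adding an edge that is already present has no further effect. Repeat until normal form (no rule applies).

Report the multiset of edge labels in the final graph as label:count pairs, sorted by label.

initial: |V|=5 |E|=6  E = 0-p->2 1-q->1 2-q->2 2-p->3 4-p->2 4-p->4
step 1: apply R2 at {0↦2, 1↦4}  → |V|=4 |E|=5  E = 0-p->2 1-q->1 2-p->2 2-q->2 2-p->3
step 2: apply R0 at {0↦3, 1↦2}  → |V|=3 |E|=2  E = 0-p->2 1-q->1
final graph: no rule applies after step 2
NF edges: [(0, 2, 'p'), (1, 1, 'q')]

Answer: p:1 q:1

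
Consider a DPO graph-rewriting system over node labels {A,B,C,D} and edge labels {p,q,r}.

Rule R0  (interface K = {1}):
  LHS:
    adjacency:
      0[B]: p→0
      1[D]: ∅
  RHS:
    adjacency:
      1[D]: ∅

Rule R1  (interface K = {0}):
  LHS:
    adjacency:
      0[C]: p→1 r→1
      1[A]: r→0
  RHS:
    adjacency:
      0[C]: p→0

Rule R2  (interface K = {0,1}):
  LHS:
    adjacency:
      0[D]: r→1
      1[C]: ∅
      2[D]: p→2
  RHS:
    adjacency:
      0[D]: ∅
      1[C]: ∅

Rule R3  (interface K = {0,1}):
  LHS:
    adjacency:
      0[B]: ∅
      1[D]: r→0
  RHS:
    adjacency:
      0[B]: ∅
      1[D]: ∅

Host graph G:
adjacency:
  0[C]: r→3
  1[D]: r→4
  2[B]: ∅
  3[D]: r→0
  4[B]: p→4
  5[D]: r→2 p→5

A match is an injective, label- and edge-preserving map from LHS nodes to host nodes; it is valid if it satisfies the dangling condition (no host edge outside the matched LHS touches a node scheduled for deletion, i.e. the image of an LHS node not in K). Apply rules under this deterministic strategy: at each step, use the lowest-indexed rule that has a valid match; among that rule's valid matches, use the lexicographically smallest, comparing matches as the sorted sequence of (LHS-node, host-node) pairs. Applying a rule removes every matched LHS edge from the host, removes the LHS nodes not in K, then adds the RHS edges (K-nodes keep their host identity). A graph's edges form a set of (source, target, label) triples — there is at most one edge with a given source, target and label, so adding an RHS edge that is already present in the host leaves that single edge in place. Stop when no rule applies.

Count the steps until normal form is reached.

initial: |V|=6 |E|=6  E = 0-r->3 1-r->4 3-r->0 4-p->4 5-r->2 5-p->5
step 1: apply R3 at {0↦2, 1↦5}  → |V|=6 |E|=5  E = 0-r->3 1-r->4 3-r->0 4-p->4 5-p->5
step 2: apply R2 at {0↦3, 1↦0, 2↦5}  → |V|=5 |E|=3  E = 0-r->3 1-r->4 4-p->4
step 3: apply R3 at {0↦4, 1↦1}  → |V|=5 |E|=2  E = 0-r->3 4-p->4
step 4: apply R0 at {0↦4, 1↦1}  → |V|=4 |E|=1  E = 0-r->3
halt: no rule applies after step 4

Answer: 4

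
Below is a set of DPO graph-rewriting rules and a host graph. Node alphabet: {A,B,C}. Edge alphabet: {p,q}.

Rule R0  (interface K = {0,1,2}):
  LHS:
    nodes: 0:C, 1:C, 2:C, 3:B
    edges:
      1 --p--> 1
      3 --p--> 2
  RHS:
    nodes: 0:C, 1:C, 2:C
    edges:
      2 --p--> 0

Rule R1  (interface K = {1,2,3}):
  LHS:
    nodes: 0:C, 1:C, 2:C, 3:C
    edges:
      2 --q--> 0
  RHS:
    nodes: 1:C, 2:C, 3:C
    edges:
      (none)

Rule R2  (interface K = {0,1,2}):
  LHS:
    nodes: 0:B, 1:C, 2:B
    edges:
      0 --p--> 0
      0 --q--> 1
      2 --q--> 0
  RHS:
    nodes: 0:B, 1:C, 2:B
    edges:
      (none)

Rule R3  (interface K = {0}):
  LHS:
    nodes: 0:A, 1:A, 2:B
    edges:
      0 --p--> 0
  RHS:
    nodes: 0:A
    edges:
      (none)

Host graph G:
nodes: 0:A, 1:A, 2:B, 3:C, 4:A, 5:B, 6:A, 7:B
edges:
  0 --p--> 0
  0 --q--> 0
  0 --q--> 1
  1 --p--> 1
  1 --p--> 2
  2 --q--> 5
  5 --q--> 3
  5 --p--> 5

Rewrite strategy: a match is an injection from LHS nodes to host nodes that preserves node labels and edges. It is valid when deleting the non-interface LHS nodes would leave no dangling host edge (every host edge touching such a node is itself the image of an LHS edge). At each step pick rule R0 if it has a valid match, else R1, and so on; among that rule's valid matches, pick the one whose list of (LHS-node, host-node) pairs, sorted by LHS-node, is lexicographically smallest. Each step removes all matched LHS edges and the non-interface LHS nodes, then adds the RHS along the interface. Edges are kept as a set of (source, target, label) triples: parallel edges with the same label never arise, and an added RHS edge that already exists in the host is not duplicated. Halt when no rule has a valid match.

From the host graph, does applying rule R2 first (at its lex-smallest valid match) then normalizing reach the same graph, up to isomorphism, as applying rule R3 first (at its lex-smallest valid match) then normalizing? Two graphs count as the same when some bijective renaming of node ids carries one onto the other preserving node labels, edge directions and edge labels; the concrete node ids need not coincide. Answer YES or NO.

branch R2-first: apply at {0↦5, 1↦3, 2↦2} → |E|=5, then 2 more step(s) → NF |V|=4 |E|=3 V={0:A, 1:A, 2:B, 3:C} E=0-q->0 0-q->1 1-p->2
branch R3-first: apply at {0↦0, 1↦4, 2↦7} → |E|=7, then 2 more step(s) → NF |V|=4 |E|=3 V={0:A, 1:A, 2:B, 3:C} E=0-q->0 0-q->1 1-p->2
graphs isomorphic (equal up to label-preserving node renaming)

Answer: YES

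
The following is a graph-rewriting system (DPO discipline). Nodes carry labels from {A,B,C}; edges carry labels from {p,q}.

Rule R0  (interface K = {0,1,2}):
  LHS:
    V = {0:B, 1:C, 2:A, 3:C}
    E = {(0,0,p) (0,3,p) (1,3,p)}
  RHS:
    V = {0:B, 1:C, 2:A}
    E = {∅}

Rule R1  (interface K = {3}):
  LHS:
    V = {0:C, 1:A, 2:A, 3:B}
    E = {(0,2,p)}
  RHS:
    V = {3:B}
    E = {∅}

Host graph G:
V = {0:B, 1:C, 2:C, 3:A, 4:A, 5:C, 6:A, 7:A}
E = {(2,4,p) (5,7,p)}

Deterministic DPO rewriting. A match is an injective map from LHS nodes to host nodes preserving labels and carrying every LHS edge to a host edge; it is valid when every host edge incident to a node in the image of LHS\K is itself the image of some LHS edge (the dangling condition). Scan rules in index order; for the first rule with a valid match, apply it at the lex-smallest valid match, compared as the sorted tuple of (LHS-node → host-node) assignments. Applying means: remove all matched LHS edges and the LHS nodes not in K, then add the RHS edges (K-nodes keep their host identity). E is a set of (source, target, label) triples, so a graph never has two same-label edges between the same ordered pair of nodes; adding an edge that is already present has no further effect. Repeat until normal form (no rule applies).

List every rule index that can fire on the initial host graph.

Answer: [R1]

Derivation:
R0: no valid match — LHS pattern not found
R1: 4 valid matches — {0↦2, 1↦3, 2↦4, 3↦0}, {0↦2, 1↦6, 2↦4, 3↦0}, {0↦5, 1↦3, 2↦7, 3↦0} (+1 more)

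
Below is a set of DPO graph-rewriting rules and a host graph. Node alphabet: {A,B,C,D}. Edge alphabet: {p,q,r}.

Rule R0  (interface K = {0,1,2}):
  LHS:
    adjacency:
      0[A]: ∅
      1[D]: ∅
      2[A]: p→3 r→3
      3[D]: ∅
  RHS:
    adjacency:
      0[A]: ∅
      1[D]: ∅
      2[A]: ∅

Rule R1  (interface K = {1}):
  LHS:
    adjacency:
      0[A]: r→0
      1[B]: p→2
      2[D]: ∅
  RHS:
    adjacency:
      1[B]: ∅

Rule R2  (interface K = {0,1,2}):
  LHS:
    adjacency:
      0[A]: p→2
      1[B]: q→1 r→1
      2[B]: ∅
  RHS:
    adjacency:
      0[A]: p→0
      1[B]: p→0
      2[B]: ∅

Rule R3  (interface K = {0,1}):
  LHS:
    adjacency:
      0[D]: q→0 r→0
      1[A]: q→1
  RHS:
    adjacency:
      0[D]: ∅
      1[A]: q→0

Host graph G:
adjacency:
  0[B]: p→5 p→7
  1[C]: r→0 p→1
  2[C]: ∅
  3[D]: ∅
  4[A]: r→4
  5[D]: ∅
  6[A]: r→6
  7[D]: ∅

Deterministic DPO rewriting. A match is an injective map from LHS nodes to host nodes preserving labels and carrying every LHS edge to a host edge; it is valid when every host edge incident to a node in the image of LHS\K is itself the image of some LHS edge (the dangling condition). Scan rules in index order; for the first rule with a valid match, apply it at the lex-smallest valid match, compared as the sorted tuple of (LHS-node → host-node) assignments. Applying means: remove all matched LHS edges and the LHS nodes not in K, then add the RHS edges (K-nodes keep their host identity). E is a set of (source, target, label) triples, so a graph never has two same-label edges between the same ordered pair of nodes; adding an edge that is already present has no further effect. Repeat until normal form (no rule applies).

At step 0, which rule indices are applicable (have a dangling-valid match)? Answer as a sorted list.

Answer: [R1]

Rewrite trace:
R0: no valid match — LHS pattern not found
R1: 4 valid matches — {0↦4, 1↦0, 2↦5}, {0↦4, 1↦0, 2↦7}, {0↦6, 1↦0, 2↦5} (+1 more)
R2: no valid match — LHS pattern not found
R3: no valid match — LHS pattern not found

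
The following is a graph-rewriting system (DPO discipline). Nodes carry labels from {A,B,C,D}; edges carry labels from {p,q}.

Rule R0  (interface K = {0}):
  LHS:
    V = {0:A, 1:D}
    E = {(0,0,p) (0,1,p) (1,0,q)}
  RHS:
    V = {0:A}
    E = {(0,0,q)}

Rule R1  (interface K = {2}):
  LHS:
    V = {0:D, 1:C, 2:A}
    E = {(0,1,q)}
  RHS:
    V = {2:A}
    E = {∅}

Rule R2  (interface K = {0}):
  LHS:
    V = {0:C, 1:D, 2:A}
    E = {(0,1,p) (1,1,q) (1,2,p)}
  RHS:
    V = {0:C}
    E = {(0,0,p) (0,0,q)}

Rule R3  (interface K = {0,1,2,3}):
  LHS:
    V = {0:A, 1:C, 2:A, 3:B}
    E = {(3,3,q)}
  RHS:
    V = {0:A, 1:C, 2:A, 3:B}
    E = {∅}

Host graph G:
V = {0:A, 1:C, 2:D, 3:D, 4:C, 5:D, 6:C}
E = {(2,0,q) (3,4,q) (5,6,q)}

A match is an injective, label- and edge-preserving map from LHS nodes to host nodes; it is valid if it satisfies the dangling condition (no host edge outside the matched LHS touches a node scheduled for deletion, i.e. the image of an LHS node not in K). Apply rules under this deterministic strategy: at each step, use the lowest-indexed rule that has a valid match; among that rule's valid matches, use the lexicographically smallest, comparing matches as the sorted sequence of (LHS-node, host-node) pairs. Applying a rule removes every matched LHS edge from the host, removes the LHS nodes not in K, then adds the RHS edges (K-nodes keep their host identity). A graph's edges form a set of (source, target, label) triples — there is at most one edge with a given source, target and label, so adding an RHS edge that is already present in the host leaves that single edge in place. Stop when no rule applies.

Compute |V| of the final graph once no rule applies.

start.  V:7 E:3  edges: 2-q->0 3-q->4 5-q->6
1. fire R1 via {0↦3, 1↦4, 2↦0}  →  V:5 E:2  edges: 2-q->0 5-q->6
2. fire R1 via {0↦5, 1↦6, 2↦0}  →  V:3 E:1  edges: 2-q->0
final graph: no rule applies after step 2
NF nodes: {0:A, 1:C, 2:D}

Answer: 3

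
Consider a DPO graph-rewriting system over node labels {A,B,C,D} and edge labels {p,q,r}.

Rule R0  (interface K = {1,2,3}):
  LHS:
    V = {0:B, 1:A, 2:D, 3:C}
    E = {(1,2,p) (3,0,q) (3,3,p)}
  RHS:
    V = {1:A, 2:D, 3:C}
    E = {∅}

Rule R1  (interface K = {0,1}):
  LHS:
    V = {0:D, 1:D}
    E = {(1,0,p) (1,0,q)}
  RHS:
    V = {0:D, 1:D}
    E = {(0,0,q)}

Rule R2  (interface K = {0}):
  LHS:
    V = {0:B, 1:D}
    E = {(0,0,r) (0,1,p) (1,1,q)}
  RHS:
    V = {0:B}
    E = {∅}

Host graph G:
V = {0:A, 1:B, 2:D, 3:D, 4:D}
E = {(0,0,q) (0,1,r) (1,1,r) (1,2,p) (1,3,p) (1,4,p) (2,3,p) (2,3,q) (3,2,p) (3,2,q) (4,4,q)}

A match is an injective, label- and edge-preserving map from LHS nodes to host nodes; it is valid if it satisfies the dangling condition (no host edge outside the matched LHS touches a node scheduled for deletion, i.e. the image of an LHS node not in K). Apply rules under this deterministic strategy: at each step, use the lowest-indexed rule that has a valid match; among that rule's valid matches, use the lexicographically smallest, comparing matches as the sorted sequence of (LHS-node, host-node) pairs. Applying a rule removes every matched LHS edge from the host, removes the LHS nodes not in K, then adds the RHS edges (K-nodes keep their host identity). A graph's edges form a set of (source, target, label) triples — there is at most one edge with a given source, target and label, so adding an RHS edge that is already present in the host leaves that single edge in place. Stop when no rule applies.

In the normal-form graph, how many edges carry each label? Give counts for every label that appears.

Answer: p:2 q:3 r:1

Rewrite trace:
start.  V:5 E:11  edges: 0-q->0 0-r->1 1-r->1 1-p->2 1-p->3 1-p->4 2-p->3 2-q->3 3-p->2 3-q->2 4-q->4
1. fire R1 via {0↦2, 1↦3}  →  V:5 E:10  edges: 0-q->0 0-r->1 1-r->1 1-p->2 1-p->3 1-p->4 2-q->2 2-p->3 2-q->3 4-q->4
2. fire R1 via {0↦3, 1↦2}  →  V:5 E:9  edges: 0-q->0 0-r->1 1-r->1 1-p->2 1-p->3 1-p->4 2-q->2 3-q->3 4-q->4
3. fire R2 via {0↦1, 1↦2}  →  V:4 E:6  edges: 0-q->0 0-r->1 1-p->3 1-p->4 3-q->3 4-q->4
normal form: no rule applies after step 3
NF edges: [(0, 0, 'q'), (0, 1, 'r'), (1, 3, 'p'), (1, 4, 'p'), (3, 3, 'q'), (4, 4, 'q')]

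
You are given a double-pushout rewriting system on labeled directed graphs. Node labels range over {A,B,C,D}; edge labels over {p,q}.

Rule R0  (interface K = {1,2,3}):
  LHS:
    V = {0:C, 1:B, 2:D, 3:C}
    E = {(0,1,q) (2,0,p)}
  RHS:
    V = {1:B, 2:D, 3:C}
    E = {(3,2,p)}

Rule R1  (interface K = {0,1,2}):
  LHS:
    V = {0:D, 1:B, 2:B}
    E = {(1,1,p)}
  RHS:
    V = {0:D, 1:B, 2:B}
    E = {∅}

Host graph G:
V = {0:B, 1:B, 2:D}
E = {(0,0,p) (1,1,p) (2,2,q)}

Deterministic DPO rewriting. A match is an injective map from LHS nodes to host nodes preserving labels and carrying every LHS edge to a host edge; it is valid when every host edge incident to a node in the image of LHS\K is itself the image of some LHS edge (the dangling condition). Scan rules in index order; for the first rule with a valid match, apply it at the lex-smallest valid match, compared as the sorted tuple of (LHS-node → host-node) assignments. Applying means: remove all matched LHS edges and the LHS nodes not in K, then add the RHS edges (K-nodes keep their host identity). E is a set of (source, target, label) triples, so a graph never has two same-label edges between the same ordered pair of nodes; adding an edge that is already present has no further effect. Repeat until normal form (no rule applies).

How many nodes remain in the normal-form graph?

[0] host  ⇒  3 nodes, 3 edges  {0-p->0 1-p->1 2-q->2}
[1] R1 @ {0↦2, 1↦0, 2↦1}  ⇒  3 nodes, 2 edges  {1-p->1 2-q->2}
[2] R1 @ {0↦2, 1↦1, 2↦0}  ⇒  3 nodes, 1 edges  {2-q->2}
final graph: no rule applies after step 2
NF nodes: {0:B, 1:B, 2:D}

Answer: 3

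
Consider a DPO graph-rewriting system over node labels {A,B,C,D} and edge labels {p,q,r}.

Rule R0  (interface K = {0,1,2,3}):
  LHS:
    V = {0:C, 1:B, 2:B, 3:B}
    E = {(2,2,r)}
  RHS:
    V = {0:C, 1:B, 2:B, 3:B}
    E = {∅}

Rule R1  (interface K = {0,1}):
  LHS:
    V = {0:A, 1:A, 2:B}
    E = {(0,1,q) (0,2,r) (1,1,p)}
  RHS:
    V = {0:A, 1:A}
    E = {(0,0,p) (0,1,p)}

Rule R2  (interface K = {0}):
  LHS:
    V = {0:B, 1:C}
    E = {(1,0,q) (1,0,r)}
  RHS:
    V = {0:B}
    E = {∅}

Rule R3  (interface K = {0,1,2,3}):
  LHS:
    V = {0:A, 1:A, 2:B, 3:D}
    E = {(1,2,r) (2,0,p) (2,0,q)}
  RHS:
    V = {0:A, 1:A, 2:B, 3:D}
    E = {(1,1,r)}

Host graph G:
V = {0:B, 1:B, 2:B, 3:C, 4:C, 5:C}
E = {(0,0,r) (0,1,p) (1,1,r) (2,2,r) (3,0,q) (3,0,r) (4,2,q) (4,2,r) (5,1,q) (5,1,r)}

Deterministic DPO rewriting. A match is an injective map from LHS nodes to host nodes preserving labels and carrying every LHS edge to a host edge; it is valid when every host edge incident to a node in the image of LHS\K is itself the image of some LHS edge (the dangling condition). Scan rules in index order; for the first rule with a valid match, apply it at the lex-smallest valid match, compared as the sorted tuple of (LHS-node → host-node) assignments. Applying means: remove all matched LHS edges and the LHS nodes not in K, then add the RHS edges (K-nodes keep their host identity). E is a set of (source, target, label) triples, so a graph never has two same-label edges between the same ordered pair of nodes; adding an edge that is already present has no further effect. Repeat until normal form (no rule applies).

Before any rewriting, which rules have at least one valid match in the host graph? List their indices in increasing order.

Answer: [R0,R2]

Rewrite trace:
R0: 18 valid matches — {0↦3, 1↦0, 2↦1, 3↦2}, {0↦3, 1↦0, 2↦2, 3↦1}, {0↦3, 1↦1, 2↦0, 3↦2} (+15 more)
R1: no valid match — LHS pattern not found
R2: 3 valid matches — {0↦0, 1↦3}, {0↦1, 1↦5}, {0↦2, 1↦4}
R3: no valid match — LHS pattern not found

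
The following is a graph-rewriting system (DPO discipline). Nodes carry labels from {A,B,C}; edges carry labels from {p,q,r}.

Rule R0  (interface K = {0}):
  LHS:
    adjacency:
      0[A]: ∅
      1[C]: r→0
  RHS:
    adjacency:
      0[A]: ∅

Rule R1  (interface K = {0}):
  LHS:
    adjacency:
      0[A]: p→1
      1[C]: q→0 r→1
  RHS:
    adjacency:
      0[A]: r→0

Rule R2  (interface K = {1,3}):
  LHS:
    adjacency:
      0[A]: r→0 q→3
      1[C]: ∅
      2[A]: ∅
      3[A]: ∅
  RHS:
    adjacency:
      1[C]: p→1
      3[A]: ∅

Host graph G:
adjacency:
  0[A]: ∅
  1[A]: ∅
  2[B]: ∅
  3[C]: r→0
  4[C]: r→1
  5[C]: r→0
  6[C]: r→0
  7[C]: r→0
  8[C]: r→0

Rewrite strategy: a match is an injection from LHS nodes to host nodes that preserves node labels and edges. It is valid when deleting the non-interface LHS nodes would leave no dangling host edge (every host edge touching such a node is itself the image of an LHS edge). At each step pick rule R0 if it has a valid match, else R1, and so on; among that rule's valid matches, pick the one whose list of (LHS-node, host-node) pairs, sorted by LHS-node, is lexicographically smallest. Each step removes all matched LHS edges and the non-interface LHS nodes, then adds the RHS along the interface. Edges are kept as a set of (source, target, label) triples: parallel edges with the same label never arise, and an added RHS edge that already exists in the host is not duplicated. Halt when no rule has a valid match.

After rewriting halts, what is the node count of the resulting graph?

Answer: 3

Steps:
[0] host  ⇒  9 nodes, 6 edges  {3-r->0 4-r->1 5-r->0 6-r->0 7-r->0 8-r->0}
[1] R0 @ {0↦0, 1↦3}  ⇒  8 nodes, 5 edges  {4-r->1 5-r->0 6-r->0 7-r->0 8-r->0}
[2] R0 @ {0↦0, 1↦5}  ⇒  7 nodes, 4 edges  {4-r->1 6-r->0 7-r->0 8-r->0}
[3] R0 @ {0↦0, 1↦6}  ⇒  6 nodes, 3 edges  {4-r->1 7-r->0 8-r->0}
[4] R0 @ {0↦0, 1↦7}  ⇒  5 nodes, 2 edges  {4-r->1 8-r->0}
[5] R0 @ {0↦0, 1↦8}  ⇒  4 nodes, 1 edges  {4-r->1}
[6] R0 @ {0↦1, 1↦4}  ⇒  3 nodes, 0 edges  {∅}
normal form: no rule applies after step 6
NF nodes: {0:A, 1:A, 2:B}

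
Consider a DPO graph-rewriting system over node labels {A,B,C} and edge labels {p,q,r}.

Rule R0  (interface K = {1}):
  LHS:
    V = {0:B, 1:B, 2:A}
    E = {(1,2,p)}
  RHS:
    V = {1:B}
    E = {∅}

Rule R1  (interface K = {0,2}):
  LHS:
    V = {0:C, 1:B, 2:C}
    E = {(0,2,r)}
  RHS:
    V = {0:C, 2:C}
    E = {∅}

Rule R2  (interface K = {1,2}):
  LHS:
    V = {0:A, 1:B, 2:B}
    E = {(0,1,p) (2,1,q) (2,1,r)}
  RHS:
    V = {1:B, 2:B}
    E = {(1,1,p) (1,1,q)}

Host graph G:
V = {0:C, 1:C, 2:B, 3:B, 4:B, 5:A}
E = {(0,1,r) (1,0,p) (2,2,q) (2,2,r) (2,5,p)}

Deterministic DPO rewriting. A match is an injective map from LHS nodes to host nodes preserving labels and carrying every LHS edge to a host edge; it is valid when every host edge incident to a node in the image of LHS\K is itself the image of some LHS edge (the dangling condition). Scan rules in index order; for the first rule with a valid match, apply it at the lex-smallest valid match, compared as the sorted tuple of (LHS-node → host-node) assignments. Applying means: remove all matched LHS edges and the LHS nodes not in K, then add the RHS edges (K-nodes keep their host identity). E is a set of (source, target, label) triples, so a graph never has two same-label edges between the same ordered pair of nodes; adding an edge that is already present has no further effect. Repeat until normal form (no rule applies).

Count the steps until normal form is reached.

Answer: 2

Derivation:
start.  V:6 E:5  edges: 0-r->1 1-p->0 2-q->2 2-r->2 2-p->5
1. fire R0 via {0↦3, 1↦2, 2↦5}  →  V:4 E:4  edges: 0-r->1 1-p->0 2-q->2 2-r->2
2. fire R1 via {0↦0, 1↦4, 2↦1}  →  V:3 E:3  edges: 1-p->0 2-q->2 2-r->2
final graph: no rule applies after step 2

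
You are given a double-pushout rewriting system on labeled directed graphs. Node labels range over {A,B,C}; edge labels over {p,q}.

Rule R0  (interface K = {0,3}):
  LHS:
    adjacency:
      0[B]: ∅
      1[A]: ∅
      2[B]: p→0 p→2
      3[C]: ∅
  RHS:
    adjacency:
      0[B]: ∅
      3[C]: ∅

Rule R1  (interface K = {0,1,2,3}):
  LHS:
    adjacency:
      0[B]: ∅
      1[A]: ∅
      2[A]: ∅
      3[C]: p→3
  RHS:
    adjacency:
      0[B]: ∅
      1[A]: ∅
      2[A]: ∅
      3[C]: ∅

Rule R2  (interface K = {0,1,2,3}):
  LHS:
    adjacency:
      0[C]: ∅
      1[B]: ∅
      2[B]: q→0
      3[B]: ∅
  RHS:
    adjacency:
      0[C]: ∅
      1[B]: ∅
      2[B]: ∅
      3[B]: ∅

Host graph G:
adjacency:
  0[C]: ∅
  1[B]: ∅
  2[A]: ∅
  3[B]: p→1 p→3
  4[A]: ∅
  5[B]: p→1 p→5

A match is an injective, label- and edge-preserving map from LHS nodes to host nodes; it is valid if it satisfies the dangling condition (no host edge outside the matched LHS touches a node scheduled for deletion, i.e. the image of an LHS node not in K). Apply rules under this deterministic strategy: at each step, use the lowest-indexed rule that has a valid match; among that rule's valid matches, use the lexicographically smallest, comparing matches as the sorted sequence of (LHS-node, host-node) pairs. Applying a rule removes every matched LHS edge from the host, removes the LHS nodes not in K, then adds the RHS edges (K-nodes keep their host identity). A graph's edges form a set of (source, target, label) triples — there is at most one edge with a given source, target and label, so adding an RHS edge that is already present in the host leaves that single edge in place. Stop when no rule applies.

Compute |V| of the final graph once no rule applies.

Answer: 2

Rewrite trace:
start.  V:6 E:4  edges: 3-p->1 3-p->3 5-p->1 5-p->5
1. fire R0 via {0↦1, 1↦2, 2↦3, 3↦0}  →  V:4 E:2  edges: 5-p->1 5-p->5
2. fire R0 via {0↦1, 1↦4, 2↦5, 3↦0}  →  V:2 E:0  edges: ∅
normal form: no rule applies after step 2
NF nodes: {0:C, 1:B}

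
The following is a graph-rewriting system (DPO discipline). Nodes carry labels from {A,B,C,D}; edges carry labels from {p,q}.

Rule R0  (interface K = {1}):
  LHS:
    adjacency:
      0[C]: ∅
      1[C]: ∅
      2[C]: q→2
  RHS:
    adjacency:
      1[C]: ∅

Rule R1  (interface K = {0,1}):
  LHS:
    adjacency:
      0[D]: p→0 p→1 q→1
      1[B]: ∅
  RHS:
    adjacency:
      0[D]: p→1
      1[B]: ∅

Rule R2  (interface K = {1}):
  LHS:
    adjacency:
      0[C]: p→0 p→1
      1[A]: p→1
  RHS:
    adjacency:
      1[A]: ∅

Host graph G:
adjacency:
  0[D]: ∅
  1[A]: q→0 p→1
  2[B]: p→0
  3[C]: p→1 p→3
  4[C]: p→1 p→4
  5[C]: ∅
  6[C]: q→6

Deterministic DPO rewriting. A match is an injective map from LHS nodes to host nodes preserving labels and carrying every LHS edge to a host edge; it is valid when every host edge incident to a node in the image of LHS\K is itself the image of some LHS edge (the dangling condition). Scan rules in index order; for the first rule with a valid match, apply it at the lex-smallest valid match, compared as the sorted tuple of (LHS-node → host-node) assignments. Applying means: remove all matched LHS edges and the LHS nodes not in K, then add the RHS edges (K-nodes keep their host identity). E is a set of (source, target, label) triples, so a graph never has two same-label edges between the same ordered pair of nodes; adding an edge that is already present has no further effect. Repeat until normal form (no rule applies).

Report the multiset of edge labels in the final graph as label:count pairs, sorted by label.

[0] host  ⇒  7 nodes, 8 edges  {1-q->0 1-p->1 2-p->0 3-p->1 3-p->3 4-p->1 4-p->4 6-q->6}
[1] R0 @ {0↦5, 1↦3, 2↦6}  ⇒  5 nodes, 7 edges  {1-q->0 1-p->1 2-p->0 3-p->1 3-p->3 4-p->1 4-p->4}
[2] R2 @ {0↦3, 1↦1}  ⇒  4 nodes, 4 edges  {1-q->0 2-p->0 4-p->1 4-p->4}
halt: no rule applies after step 2
NF edges: [(1, 0, 'q'), (2, 0, 'p'), (4, 1, 'p'), (4, 4, 'p')]

Answer: p:3 q:1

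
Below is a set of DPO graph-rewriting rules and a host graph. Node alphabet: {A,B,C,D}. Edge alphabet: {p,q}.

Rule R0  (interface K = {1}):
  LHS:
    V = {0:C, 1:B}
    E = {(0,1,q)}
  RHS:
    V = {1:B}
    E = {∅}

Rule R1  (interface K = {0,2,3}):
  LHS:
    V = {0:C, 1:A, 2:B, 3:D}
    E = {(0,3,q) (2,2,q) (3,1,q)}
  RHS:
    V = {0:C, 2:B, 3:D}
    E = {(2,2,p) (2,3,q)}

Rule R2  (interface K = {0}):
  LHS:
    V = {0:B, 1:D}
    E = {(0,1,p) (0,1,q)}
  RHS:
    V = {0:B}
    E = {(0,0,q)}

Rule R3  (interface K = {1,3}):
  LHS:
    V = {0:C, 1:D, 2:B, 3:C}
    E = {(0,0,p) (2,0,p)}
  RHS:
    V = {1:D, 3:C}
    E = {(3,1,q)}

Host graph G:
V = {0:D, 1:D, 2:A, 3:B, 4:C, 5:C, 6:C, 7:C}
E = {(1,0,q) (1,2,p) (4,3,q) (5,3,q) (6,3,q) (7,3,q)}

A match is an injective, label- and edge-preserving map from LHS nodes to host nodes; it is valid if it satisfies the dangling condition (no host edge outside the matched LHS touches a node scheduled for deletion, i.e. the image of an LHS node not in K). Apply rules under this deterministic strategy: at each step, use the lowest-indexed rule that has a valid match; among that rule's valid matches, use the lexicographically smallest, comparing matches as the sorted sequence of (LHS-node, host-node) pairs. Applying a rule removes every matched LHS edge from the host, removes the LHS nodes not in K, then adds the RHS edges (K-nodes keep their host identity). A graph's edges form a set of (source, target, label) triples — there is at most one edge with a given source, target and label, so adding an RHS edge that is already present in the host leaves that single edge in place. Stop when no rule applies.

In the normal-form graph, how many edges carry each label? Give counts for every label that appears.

Answer: p:1 q:1

Rewrite trace:
initial: |V|=8 |E|=6  E = 1-q->0 1-p->2 4-q->3 5-q->3 6-q->3 7-q->3
step 1: apply R0 at {0↦4, 1↦3}  → |V|=7 |E|=5  E = 1-q->0 1-p->2 5-q->3 6-q->3 7-q->3
step 2: apply R0 at {0↦5, 1↦3}  → |V|=6 |E|=4  E = 1-q->0 1-p->2 6-q->3 7-q->3
step 3: apply R0 at {0↦6, 1↦3}  → |V|=5 |E|=3  E = 1-q->0 1-p->2 7-q->3
step 4: apply R0 at {0↦7, 1↦3}  → |V|=4 |E|=2  E = 1-q->0 1-p->2
halt: no rule applies after step 4
NF edges: [(1, 0, 'q'), (1, 2, 'p')]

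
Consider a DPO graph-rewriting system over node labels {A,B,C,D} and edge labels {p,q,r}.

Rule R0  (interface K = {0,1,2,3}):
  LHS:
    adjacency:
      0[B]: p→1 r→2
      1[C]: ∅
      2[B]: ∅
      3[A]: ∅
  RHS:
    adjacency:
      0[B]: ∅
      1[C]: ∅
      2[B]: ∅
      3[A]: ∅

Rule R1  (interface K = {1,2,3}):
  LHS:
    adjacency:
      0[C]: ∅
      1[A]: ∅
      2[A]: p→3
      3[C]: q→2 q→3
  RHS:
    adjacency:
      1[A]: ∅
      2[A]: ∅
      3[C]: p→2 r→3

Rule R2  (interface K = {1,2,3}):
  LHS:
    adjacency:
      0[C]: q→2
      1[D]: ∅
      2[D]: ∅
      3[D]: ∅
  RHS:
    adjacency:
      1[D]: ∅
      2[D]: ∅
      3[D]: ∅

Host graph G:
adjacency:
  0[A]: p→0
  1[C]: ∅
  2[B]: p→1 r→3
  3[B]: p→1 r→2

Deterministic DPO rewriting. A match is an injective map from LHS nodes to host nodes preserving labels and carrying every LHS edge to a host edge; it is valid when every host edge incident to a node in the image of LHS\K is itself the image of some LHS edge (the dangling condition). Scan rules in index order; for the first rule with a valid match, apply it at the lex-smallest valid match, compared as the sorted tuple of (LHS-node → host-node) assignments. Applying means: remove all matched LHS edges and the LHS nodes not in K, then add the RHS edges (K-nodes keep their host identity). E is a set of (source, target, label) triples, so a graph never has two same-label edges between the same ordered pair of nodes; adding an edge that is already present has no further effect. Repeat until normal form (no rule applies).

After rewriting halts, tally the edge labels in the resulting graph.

Answer: p:1

Steps:
[0] host  ⇒  4 nodes, 5 edges  {0-p->0 2-p->1 2-r->3 3-p->1 3-r->2}
[1] R0 @ {0↦2, 1↦1, 2↦3, 3↦0}  ⇒  4 nodes, 3 edges  {0-p->0 3-p->1 3-r->2}
[2] R0 @ {0↦3, 1↦1, 2↦2, 3↦0}  ⇒  4 nodes, 1 edges  {0-p->0}
halt: no rule applies after step 2
NF edges: [(0, 0, 'p')]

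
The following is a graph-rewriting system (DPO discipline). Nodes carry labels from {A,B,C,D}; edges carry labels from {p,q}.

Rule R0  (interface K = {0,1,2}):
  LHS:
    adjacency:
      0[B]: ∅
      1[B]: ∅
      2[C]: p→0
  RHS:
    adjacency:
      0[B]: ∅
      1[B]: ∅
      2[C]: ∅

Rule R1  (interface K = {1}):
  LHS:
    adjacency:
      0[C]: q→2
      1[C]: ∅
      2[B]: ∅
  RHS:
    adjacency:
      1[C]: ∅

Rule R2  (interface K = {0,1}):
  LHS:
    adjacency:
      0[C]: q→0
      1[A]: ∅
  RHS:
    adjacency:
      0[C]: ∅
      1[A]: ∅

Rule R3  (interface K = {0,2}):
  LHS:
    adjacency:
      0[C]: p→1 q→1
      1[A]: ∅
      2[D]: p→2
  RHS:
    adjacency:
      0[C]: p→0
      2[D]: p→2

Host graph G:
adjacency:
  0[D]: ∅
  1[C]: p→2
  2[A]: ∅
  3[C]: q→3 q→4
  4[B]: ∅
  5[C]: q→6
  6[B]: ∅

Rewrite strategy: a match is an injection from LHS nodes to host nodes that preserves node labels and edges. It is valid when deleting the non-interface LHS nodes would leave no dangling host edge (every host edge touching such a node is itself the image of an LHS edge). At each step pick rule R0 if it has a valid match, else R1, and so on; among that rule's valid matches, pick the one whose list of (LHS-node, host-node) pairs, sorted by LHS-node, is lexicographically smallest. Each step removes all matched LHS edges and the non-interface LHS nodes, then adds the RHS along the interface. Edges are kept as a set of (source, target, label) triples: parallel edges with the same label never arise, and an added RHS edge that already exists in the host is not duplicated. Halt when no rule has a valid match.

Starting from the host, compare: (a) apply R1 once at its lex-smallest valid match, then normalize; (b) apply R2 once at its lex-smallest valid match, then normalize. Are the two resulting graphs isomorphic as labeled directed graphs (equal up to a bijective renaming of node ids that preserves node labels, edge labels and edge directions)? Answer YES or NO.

branch R1-first: apply at {0↦5, 1↦1, 2↦6} → |E|=3, then 2 more step(s) → NF |V|=3 |E|=1 V={0:D, 1:C, 2:A} E=1-p->2
branch R2-first: apply at {0↦3, 1↦2} → |E|=3, then 2 more step(s) → NF |V|=3 |E|=1 V={0:D, 1:C, 2:A} E=1-p->2
graphs isomorphic (equal up to label-preserving node renaming)

Answer: YES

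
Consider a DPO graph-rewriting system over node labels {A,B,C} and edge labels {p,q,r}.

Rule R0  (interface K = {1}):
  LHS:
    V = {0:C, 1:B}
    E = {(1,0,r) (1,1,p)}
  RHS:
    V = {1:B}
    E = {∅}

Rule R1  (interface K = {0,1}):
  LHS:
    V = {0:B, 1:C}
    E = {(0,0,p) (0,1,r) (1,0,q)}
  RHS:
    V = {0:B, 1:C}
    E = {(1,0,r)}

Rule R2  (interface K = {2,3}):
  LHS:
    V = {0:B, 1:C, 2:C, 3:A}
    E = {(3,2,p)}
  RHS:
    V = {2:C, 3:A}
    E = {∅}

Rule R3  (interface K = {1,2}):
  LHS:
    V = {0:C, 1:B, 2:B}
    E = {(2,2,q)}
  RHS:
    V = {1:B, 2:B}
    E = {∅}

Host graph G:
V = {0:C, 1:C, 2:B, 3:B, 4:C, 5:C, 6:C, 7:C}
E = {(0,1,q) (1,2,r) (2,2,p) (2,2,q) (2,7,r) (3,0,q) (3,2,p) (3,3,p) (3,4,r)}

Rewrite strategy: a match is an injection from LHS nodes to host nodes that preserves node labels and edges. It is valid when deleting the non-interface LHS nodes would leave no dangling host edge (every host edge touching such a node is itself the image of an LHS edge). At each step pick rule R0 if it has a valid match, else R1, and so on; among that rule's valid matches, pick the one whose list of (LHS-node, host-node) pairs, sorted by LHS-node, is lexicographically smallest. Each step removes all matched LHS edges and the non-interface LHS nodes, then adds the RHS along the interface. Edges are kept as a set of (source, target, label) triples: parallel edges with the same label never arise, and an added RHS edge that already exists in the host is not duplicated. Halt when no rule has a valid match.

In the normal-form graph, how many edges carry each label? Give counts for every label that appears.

initial: |V|=8 |E|=9  E = 0-q->1 1-r->2 2-p->2 2-q->2 2-r->7 3-q->0 3-p->2 3-p->3 3-r->4
step 1: apply R0 at {0↦4, 1↦3}  → |V|=7 |E|=7  E = 0-q->1 1-r->2 2-p->2 2-q->2 2-r->7 3-q->0 3-p->2
step 2: apply R0 at {0↦7, 1↦2}  → |V|=6 |E|=5  E = 0-q->1 1-r->2 2-q->2 3-q->0 3-p->2
step 3: apply R3 at {0↦5, 1↦3, 2↦2}  → |V|=5 |E|=4  E = 0-q->1 1-r->2 3-q->0 3-p->2
final graph: no rule applies after step 3
NF edges: [(0, 1, 'q'), (1, 2, 'r'), (3, 0, 'q'), (3, 2, 'p')]

Answer: p:1 q:2 r:1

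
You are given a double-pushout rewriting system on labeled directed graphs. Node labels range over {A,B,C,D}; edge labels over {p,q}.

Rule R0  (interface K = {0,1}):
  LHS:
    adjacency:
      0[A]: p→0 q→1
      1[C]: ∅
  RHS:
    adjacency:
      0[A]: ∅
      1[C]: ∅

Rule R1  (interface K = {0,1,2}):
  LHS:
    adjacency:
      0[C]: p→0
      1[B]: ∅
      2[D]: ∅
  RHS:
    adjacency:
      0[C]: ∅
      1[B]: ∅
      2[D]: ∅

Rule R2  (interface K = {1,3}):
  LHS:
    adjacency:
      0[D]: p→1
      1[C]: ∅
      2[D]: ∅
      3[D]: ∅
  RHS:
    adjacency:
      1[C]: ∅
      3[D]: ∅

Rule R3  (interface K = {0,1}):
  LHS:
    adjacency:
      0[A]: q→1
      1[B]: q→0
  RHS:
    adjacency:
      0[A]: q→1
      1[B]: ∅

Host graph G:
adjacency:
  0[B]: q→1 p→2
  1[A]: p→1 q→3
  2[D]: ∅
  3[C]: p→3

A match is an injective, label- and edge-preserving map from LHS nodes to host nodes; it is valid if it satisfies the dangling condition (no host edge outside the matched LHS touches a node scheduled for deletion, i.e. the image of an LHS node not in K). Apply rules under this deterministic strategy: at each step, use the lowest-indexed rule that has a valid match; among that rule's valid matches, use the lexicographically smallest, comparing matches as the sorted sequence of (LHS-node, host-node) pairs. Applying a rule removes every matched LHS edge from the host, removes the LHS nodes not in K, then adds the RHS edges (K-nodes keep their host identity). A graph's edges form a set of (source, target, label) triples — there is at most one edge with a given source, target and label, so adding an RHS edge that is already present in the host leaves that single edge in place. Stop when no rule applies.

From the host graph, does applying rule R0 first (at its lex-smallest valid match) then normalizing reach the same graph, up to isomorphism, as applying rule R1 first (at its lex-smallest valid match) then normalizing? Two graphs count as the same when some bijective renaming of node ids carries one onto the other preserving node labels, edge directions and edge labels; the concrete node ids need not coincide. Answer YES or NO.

branch R0-first: apply at {0↦1, 1↦3} → |E|=3, then 1 more step(s) → NF |V|=4 |E|=2 V={0:B, 1:A, 2:D, 3:C} E=0-q->1 0-p->2
branch R1-first: apply at {0↦3, 1↦0, 2↦2} → |E|=4, then 1 more step(s) → NF |V|=4 |E|=2 V={0:B, 1:A, 2:D, 3:C} E=0-q->1 0-p->2
graphs isomorphic (equal up to label-preserving node renaming)

Answer: YES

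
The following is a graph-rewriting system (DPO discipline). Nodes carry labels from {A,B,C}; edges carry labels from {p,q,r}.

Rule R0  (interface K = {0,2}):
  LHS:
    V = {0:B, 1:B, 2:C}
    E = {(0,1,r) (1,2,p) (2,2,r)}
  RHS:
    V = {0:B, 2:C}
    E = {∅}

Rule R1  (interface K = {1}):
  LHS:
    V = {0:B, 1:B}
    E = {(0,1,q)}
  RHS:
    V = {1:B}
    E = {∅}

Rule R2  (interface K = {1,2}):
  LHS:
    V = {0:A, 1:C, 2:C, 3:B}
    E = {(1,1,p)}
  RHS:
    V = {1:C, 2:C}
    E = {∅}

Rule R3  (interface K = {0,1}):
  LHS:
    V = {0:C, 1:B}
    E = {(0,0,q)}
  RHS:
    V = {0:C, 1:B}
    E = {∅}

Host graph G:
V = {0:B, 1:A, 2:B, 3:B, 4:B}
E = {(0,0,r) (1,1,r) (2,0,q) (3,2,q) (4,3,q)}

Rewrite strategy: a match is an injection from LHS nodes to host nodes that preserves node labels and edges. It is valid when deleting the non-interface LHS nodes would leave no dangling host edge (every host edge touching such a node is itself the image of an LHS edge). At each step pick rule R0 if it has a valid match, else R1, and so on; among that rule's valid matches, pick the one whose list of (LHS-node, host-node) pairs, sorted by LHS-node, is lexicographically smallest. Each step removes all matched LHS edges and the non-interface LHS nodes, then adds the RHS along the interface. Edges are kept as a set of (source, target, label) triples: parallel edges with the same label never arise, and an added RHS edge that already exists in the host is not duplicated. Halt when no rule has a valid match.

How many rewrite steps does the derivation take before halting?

initial: |V|=5 |E|=5  E = 0-r->0 1-r->1 2-q->0 3-q->2 4-q->3
step 1: apply R1 at {0↦4, 1↦3}  → |V|=4 |E|=4  E = 0-r->0 1-r->1 2-q->0 3-q->2
step 2: apply R1 at {0↦3, 1↦2}  → |V|=3 |E|=3  E = 0-r->0 1-r->1 2-q->0
step 3: apply R1 at {0↦2, 1↦0}  → |V|=2 |E|=2  E = 0-r->0 1-r->1
normal form: no rule applies after step 3

Answer: 3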